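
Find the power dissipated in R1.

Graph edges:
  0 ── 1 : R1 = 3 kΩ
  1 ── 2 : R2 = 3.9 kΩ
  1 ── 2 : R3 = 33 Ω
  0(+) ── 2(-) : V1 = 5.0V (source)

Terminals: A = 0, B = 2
Nodal analysis, taking node 2 as the 0 V reference.
Source V1 fixes V_0 = 5 V.
KCL at each unknown node (sum of currents leaving = 0; resistances in Ω):
  Node 1: (V_1 - 5)/3000 + (V_1 - 0)/3900 + (V_1 - 0)/33 = 0
Collecting terms: 0.03089 × V_1 = 0.001667  =>  V_1 = 0.05395 V
I_R1 = (V_0 - V_1)/R1 = (5 - 0.05395)/3000 = 0.001649 A
P_R1 = I_R1² × R1 = (0.001649)² × 3000 = 0.008154 W

Final answer: 0.008154 W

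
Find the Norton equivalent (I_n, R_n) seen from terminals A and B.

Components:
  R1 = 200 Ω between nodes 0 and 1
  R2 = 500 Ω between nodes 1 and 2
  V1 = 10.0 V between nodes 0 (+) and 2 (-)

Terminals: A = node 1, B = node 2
Find the Thévenin equivalent first; then I_n = V_th/R_th and R_n = R_th.
Step 1 — V_th is the open-circuit voltage V_A - V_B (nothing connected across the terminals).
Nodal analysis, taking node 2 as the 0 V reference.
Source V1 fixes V_0 = 10 V.
KCL at each unknown node (sum of currents leaving = 0; resistances in Ω):
  Node 1: (V_1 - 10)/200 + (V_1 - 0)/500 = 0
Collecting terms: 0.007 × V_1 = 0.05  =>  V_1 = 7.143 V
V_th = V_1 - V_2 = 7.143 - 0 = 7.143 V
Step 2 — R_th: zero the source — replace V1 by a short circuit (node 2 merges into node 0) — and find the resistance seen between A (node 1) and B (node 0).
Reduce the network between node 1 (A) and node 0 (B) by series/parallel combination:
  Rp1 = R1 ‖ R2 (parallel, both between nodes 0 and 1) = 1/(1/200 + 1/500) = 142.9 Ω
R_th = 142.9 Ω
I_n = V_th/R_th = 7.143/142.9 = 0.05 A, and R_n = R_th = 142.9 Ω

Final answer: I_n = 0.05 A, R_n = 142.9 Ω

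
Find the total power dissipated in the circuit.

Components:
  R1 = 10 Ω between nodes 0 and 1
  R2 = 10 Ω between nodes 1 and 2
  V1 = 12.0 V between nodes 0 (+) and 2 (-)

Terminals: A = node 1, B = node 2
Nodal analysis, taking node 2 as the 0 V reference.
Source V1 fixes V_0 = 12 V.
KCL at each unknown node (sum of currents leaving = 0; resistances in Ω):
  Node 1: (V_1 - 12)/10 + (V_1 - 0)/10 = 0
Collecting terms: 0.2 × V_1 = 1.2  =>  V_1 = 6 V
Power in each resistor, P = (ΔV)²/R:
  P_R1 = (12 - 6)²/10 = 3.6 W
  P_R2 = (6 - 0)²/10 = 3.6 W
P_total = P_R1 + P_R2 = 7.2 W

Final answer: 7.2 W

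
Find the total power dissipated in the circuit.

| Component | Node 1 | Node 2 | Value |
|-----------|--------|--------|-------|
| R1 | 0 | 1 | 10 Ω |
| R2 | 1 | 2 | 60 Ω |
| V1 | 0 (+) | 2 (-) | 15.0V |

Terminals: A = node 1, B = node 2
Nodal analysis, taking node 2 as the 0 V reference.
Source V1 fixes V_0 = 15 V.
KCL at each unknown node (sum of currents leaving = 0; resistances in Ω):
  Node 1: (V_1 - 15)/10 + (V_1 - 0)/60 = 0
Collecting terms: 0.1167 × V_1 = 1.5  =>  V_1 = 12.86 V
Power in each resistor, P = (ΔV)²/R:
  P_R1 = (15 - 12.86)²/10 = 0.4592 W
  P_R2 = (12.86 - 0)²/60 = 2.755 W
P_total = P_R1 + P_R2 = 3.214 W

Final answer: 3.214 W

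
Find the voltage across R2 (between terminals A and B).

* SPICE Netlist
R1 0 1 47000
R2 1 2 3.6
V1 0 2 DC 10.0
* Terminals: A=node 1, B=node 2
R1 and R2 are in series across V1 (node 0 → node 1 → node 2), and the output A–B is taken across R2, so this is a voltage divider.
Series current: I = V1/(R1 + R2) = 10/(47000 + 3.6) = 10/47000 = 0.0002127 A
V_R2 = I × R2 = V1 × R2/(R1 + R2) = 10 × 3.6/47000 = 0.0007659 V

Final answer: 0.0007659 V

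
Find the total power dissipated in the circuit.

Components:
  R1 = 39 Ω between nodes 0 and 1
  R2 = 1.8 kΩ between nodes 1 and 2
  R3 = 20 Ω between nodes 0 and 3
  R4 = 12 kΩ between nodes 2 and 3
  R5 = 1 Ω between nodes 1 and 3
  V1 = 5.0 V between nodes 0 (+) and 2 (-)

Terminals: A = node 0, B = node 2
Nodal analysis, taking node 2 as the 0 V reference.
Source V1 fixes V_0 = 5 V.
KCL at each unknown node (sum of currents leaving = 0; resistances in Ω):
  Node 1: (V_1 - 5)/39 + (V_1 - 0)/1800 + (V_1 - V_3)/1 = 0
  Node 3: (V_3 - 5)/20 + (V_3 - 0)/12000 + (V_3 - V_1)/1 = 0
Collecting terms (coefficients in siemens):
  1.026·V_1 - 1·V_3 = 0.1282
  1.05·V_3 - 1·V_1 = 0.25
Determinant D = (1.026)(1.05) - (-1)(-1) = 0.07759
V_1 = [(0.1282)(1.05) - (-1)(0.25)]/D = 4.957 V
V_3 = [(1.026)(0.25) - (0.1282)(-1)]/D = 4.959 V
Power in each resistor, P = (ΔV)²/R:
  P_R1 = (5 - 4.957)²/39 = 0.00004733 W
  P_R2 = (4.957 - 0)²/1800 = 0.01365 W
  P_R3 = (5 - 4.959)²/20 = 0.00008533 W
  P_R4 = (0 - 4.959)²/12000 = 0.002049 W
  P_R5 = (4.957 - 4.959)²/1 = 0.00000273 W
P_total = P_R1 + P_R2 + P_R3 + P_R4 + P_R5 = 0.01584 W

Final answer: 0.01584 W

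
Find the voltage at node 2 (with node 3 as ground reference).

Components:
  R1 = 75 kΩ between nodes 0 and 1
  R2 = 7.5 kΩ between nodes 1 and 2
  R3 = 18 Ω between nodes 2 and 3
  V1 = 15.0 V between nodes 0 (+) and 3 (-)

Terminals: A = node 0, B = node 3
Nodal analysis, taking node 3 as the 0 V reference.
Source V1 fixes V_0 = 15 V.
KCL at each unknown node (sum of currents leaving = 0; resistances in Ω):
  Node 1: (V_1 - 15)/75000 + (V_1 - V_2)/7500 = 0
  Node 2: (V_2 - V_1)/7500 + (V_2 - 0)/18 = 0
Collecting terms (coefficients in siemens):
  0.0001467·V_1 - 0.0001333·V_2 = 0.0002
  0.05569·V_2 - 0.0001333·V_1 = 0
Determinant D = (0.0001467)(0.05569) - (-0.0001333)(-0.0001333) = 0.00000815
V_1 = [(0.0002)(0.05569) - (-0.0001333)(0)]/D = 1.367 V
V_2 = [(0.0001467)(0) - (0.0002)(-0.0001333)]/D = 0.003272 V
The requested potential is V_2 = 0.003272 V.

Final answer: V_2 = 0.003272 V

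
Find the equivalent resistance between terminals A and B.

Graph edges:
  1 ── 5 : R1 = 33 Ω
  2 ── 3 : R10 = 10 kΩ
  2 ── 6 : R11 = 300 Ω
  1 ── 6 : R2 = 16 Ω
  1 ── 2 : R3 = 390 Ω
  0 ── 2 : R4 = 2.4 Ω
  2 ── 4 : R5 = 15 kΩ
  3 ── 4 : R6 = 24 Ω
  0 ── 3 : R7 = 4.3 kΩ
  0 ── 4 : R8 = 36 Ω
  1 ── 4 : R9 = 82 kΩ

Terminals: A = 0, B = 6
The network is not a plain series/parallel combination. Inject a 1 A test current into terminal A (node 0) and return it from terminal B (node 6); then R_eq = V_A / (1 A).
Nodal analysis, taking node 6 as the 0 V reference.
Current source I_test pushes 1 A into node 0 and draws it out of node 6.
KCL at each unknown node (sum of currents leaving = 0; resistances in Ω):
  Node 0: (V_0 - V_2)/2.4 + (V_0 - V_3)/4300 + (V_0 - V_4)/36 - 1 = 0
  Node 1: (V_1 - V_5)/33 + (V_1 - 0)/16 + (V_1 - V_2)/390 + (V_1 - V_4)/82000 = 0
  Node 2: (V_2 - V_0)/2.4 + (V_2 - V_1)/390 + (V_2 - V_4)/15000 + (V_2 - V_3)/10000 + (V_2 - 0)/300 = 0
  Node 3: (V_3 - V_0)/4300 + (V_3 - V_2)/10000 + (V_3 - V_4)/24 = 0
  Node 4: (V_4 - V_0)/36 + (V_4 - V_1)/82000 + (V_4 - V_2)/15000 + (V_4 - V_3)/24 = 0
  Node 5: (V_5 - V_1)/33 = 0
Collecting terms (coefficients in siemens):
  0.4447·V_0 - 0.4167·V_2 - 0.0002326·V_3 - 0.02778·V_4 = 1
  0.09538·V_1 - 0.002564·V_2 - 0.0000122·V_4 - 0.0303·V_5 = 0
  0.4227·V_2 - 0.4167·V_0 - 0.002564·V_1 - 0.0001·V_3 - 0.00006667·V_4 = 0
  0.042·V_3 - 0.0002326·V_0 - 0.0001·V_2 - 0.04167·V_4 = 0
  0.06952·V_4 - 0.02778·V_0 - 0.0000122·V_1 - 0.00006667·V_2 - 0.04167·V_3 = 0
  0.0303·V_5 - 0.0303·V_1 = 0
Solving these 6 simultaneous equations (Gaussian elimination) gives:
  V_0 = 174.6 V, V_1 = 6.817 V, V_2 = 172.2 V, V_3 = 174.5 V
  V_4 = 174.5 V, V_5 = 6.817 V
R_eq = V_0 / 1 A = 174.6 Ω

Final answer: 174.6 Ω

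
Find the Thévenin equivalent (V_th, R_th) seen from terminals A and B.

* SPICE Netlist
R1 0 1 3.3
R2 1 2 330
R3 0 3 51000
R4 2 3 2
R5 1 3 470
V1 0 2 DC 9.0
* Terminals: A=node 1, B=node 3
Step 1 — V_th is the open-circuit voltage V_A - V_B (nothing connected across the terminals).
Nodal analysis, taking node 2 as the 0 V reference.
Source V1 fixes V_0 = 9 V.
KCL at each unknown node (sum of currents leaving = 0; resistances in Ω):
  Node 1: (V_1 - 9)/3.3 + (V_1 - 0)/330 + (V_1 - V_3)/470 = 0
  Node 3: (V_3 - 9)/51000 + (V_3 - 0)/2 + (V_3 - V_1)/470 = 0
Collecting terms (coefficients in siemens):
  0.3082·V_1 - 0.002128·V_3 = 2.727
  0.5021·V_3 - 0.002128·V_1 = 0.0001765
Determinant D = (0.3082)(0.5021) - (-0.002128)(-0.002128) = 0.1548
V_1 = [(2.727)(0.5021) - (-0.002128)(0.0001765)]/D = 8.85 V
V_3 = [(0.3082)(0.0001765) - (2.727)(-0.002128)]/D = 0.03785 V
V_th = V_1 - V_3 = 8.85 - 0.03785 = 8.812 V
Step 2 — R_th: zero the source — replace V1 by a short circuit (node 2 merges into node 0) — and find the resistance seen between A (node 1) and B (node 3).
Reduce the network between node 1 (A) and node 3 (B) by series/parallel combination:
  Rp1 = R1 ‖ R2 (parallel, both between nodes 0 and 1) = 1/(1/3.3 + 1/330) = 3.267 Ω
  Rp2 = R3 ‖ R4 (parallel, both between nodes 0 and 3) = 1/(1/51000 + 1/2) = 2 Ω
  Rs1 = Rp1 + Rp2 (series, joined only at node 0) = 3.267 + 2 = 5.267 Ω
  Rp3 = R5 ‖ Rs1 (parallel, both between nodes 1 and 3) = 1/(1/470 + 1/5.267) = 5.209 Ω
R_th = 5.209 Ω

Final answer: V_th = 8.812 V, R_th = 5.209 Ω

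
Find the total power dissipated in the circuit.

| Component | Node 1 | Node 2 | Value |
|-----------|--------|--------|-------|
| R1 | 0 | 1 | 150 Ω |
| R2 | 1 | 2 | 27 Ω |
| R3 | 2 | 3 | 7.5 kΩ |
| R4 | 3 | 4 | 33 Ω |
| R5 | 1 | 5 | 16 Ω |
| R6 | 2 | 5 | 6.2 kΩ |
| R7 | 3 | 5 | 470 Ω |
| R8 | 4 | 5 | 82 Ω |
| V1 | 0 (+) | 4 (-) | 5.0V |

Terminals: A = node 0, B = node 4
Nodal analysis, taking node 4 as the 0 V reference.
Source V1 fixes V_0 = 5 V.
KCL at each unknown node (sum of currents leaving = 0; resistances in Ω):
  Node 1: (V_1 - 5)/150 + (V_1 - V_2)/27 + (V_1 - V_5)/16 = 0
  Node 2: (V_2 - V_1)/27 + (V_2 - V_3)/7500 + (V_2 - V_5)/6200 = 0
  Node 3: (V_3 - V_2)/7500 + (V_3 - 0)/33 + (V_3 - V_5)/470 = 0
  Node 5: (V_5 - V_1)/16 + (V_5 - V_2)/6200 + (V_5 - V_3)/470 + (V_5 - 0)/82 = 0
Collecting terms (coefficients in siemens):
  0.1062·V_1 - 0.03704·V_2 - 0.0625·V_5 = 0.03333
  0.03733·V_2 - 0.03704·V_1 - 0.0001333·V_3 - 0.0001613·V_5 = 0
  0.03256·V_3 - 0.0001333·V_2 - 0.002128·V_5 = 0
  0.07698·V_5 - 0.0625·V_1 - 0.0001613·V_2 - 0.002128·V_3 = 0
Solving these 4 simultaneous equations (Gaussian elimination) gives:
  V_1 = 1.816 V, V_2 = 1.809 V, V_3 = 0.1042 V, V_5 = 1.481 V
Power in each resistor, P = (ΔV)²/R:
  P_R1 = (5 - 1.816)²/150 = 0.06756 W
  P_R2 = (1.816 - 1.809)²/27 = 0.000002119 W
  P_R3 = (1.809 - 0.1042)²/7500 = 0.0003875 W
  P_R4 = (0.1042 - 0)²/33 = 0.000329 W
  P_R5 = (1.816 - 1.481)²/16 = 0.007018 W
  P_R6 = (1.809 - 1.481)²/6200 = 0.0000173 W
  P_R7 = (0.1042 - 1.481)²/470 = 0.004036 W
  P_R8 = (0 - 1.481)²/82 = 0.02676 W
P_total = P_R1 + P_R2 + P_R3 + P_R4 + P_R5 + P_R6 + P_R7 + P_R8 = 0.1061 W

Final answer: 0.1061 W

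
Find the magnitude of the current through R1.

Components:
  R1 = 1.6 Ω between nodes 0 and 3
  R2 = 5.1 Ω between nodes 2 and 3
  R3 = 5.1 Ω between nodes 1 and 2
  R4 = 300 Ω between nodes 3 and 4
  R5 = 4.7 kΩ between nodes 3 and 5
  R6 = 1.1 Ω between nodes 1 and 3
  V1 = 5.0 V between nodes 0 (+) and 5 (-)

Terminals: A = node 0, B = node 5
Nodal analysis, taking node 5 as the 0 V reference.
Source V1 fixes V_0 = 5 V.
KCL at each unknown node (sum of currents leaving = 0; resistances in Ω):
  Node 1: (V_1 - V_2)/5.1 + (V_1 - V_3)/1.1 = 0
  Node 2: (V_2 - V_3)/5.1 + (V_2 - V_1)/5.1 = 0
  Node 3: (V_3 - 5)/1.6 + (V_3 - V_2)/5.1 + (V_3 - V_4)/300 + (V_3 - 0)/4700 + (V_3 - V_1)/1.1 = 0
  Node 4: (V_4 - V_3)/300 = 0
Collecting terms (coefficients in siemens):
  1.105·V_1 - 0.1961·V_2 - 0.9091·V_3 = 0
  0.3922·V_2 - 0.1961·V_1 - 0.1961·V_3 = 0
  1.734·V_3 - 0.9091·V_1 - 0.1961·V_2 - 0.003333·V_4 = 3.125
  0.003333·V_4 - 0.003333·V_3 = 0
Solving these 4 simultaneous equations (Gaussian elimination) gives:
  V_1 = 4.998 V, V_2 = 4.998 V, V_3 = 4.998 V, V_4 = 4.998 V
I_R1 = (V_0 - V_3)/R1 = (5 - 4.998)/1.6 = 0.001063 A
|I_R1| = 0.001063 A

Final answer: |I_R1| = 0.001063 A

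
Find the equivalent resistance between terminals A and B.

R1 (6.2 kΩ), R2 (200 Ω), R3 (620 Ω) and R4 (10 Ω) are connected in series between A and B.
Reduce the network between node 0 (A) and node 4 (B) by series/parallel combination:
  Rs1 = R1 + R2 (series, joined only at node 1) = 6200 + 200 = 6400 Ω
  Rs2 = R3 + Rs1 (series, joined only at node 2) = 620 + 6400 = 7020 Ω
  Rs3 = R4 + Rs2 (series, joined only at node 3) = 10 + 7020 = 7030 Ω
R_eq = 7.03 kΩ

Final answer: 7.03 kΩ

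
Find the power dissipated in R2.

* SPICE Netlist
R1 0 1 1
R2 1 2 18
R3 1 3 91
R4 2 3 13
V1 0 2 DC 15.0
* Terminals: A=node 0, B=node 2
Nodal analysis, taking node 2 as the 0 V reference.
Source V1 fixes V_0 = 15 V.
KCL at each unknown node (sum of currents leaving = 0; resistances in Ω):
  Node 1: (V_1 - 15)/1 + (V_1 - 0)/18 + (V_1 - V_3)/91 = 0
  Node 3: (V_3 - V_1)/91 + (V_3 - 0)/13 = 0
Collecting terms (coefficients in siemens):
  1.067·V_1 - 0.01099·V_3 = 15
  0.08791·V_3 - 0.01099·V_1 = 0
Determinant D = (1.067)(0.08791) - (-0.01099)(-0.01099) = 0.09364
V_1 = [(15)(0.08791) - (-0.01099)(0)]/D = 14.08 V
V_3 = [(1.067)(0) - (15)(-0.01099)]/D = 1.76 V
I_R2 = (V_1 - V_2)/R2 = (14.08 - 0)/18 = 0.7823 A
P_R2 = I_R2² × R2 = (0.7823)² × 18 = 11.02 W

Final answer: 11.02 W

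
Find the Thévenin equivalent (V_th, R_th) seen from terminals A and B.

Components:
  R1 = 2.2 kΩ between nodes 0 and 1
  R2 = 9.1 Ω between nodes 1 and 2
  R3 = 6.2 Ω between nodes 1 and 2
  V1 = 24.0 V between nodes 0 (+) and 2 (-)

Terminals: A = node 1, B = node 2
Step 1 — V_th is the open-circuit voltage V_A - V_B (nothing connected across the terminals).
Nodal analysis, taking node 2 as the 0 V reference.
Source V1 fixes V_0 = 24 V.
KCL at each unknown node (sum of currents leaving = 0; resistances in Ω):
  Node 1: (V_1 - 24)/2200 + (V_1 - 0)/9.1 + (V_1 - 0)/6.2 = 0
Collecting terms: 0.2716 × V_1 = 0.01091  =>  V_1 = 0.04016 V
V_th = V_1 - V_2 = 0.04016 - 0 = 0.04016 V
Step 2 — R_th: zero the source — replace V1 by a short circuit (node 2 merges into node 0) — and find the resistance seen between A (node 1) and B (node 0).
Reduce the network between node 1 (A) and node 0 (B) by series/parallel combination:
  Rp1 = R1 ‖ R2 ‖ R3 (parallel, all between nodes 0 and 1) = 1/(1/2200 + 1/9.1 + 1/6.2) = 3.681 Ω
R_th = 3.681 Ω

Final answer: V_th = 0.04016 V, R_th = 3.681 Ω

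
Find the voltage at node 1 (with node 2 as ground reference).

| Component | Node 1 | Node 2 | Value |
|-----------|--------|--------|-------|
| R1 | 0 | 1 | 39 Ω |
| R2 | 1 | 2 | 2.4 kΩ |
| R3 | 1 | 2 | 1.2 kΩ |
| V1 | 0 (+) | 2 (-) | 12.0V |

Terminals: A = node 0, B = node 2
Nodal analysis, taking node 2 as the 0 V reference.
Source V1 fixes V_0 = 12 V.
KCL at each unknown node (sum of currents leaving = 0; resistances in Ω):
  Node 1: (V_1 - 12)/39 + (V_1 - 0)/2400 + (V_1 - 0)/1200 = 0
Collecting terms: 0.02689 × V_1 = 0.3077  =>  V_1 = 11.44 V
The requested potential is V_1 = 11.44 V.

Final answer: V_1 = 11.44 V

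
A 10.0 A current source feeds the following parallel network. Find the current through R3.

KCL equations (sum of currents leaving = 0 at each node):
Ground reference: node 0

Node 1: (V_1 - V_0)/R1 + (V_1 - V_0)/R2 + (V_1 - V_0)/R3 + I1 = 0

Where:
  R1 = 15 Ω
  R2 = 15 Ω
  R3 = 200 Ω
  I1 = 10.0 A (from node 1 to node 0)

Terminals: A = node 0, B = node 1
All resistors sit directly between nodes 0 and 1, so they are in parallel and share one voltage V; the full source current 10 A splits among them.
1/R_par = 1/15 + 1/15 + 1/200 = 0.1383 S  =>  R_par = 7.229 Ω
V = I × R_par = 10 × 7.229 = 72.29 V
I_R3 = V/R3 = 72.29/200 = 0.3614 A

Final answer: 0.3614 A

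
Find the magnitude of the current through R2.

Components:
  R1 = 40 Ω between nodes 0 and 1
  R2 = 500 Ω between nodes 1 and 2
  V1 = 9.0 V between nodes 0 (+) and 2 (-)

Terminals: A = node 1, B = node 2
Nodal analysis, taking node 2 as the 0 V reference.
Source V1 fixes V_0 = 9 V.
KCL at each unknown node (sum of currents leaving = 0; resistances in Ω):
  Node 1: (V_1 - 9)/40 + (V_1 - 0)/500 = 0
Collecting terms: 0.027 × V_1 = 0.225  =>  V_1 = 8.333 V
I_R2 = (V_1 - V_2)/R2 = (8.333 - 0)/500 = 0.01667 A
|I_R2| = 0.01667 A

Final answer: |I_R2| = 0.01667 A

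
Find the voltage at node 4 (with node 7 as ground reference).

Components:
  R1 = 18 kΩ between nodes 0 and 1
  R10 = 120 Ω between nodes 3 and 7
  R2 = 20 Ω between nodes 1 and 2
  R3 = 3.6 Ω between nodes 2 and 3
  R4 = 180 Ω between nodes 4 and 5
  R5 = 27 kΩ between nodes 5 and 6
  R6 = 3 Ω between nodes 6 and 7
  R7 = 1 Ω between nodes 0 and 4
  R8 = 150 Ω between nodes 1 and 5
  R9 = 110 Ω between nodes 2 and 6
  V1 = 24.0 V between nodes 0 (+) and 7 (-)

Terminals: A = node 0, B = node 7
Nodal analysis, taking node 7 as the 0 V reference.
Source V1 fixes V_0 = 24 V.
KCL at each unknown node (sum of currents leaving = 0; resistances in Ω):
  Node 1: (V_1 - 24)/18000 + (V_1 - V_2)/20 + (V_1 - V_5)/150 = 0
  Node 2: (V_2 - V_1)/20 + (V_2 - V_3)/3.6 + (V_2 - V_6)/110 = 0
  Node 3: (V_3 - V_2)/3.6 + (V_3 - 0)/120 = 0
  Node 4: (V_4 - V_5)/180 + (V_4 - 24)/1 = 0
  Node 5: (V_5 - V_4)/180 + (V_5 - V_6)/27000 + (V_5 - V_1)/150 = 0
  Node 6: (V_6 - V_5)/27000 + (V_6 - 0)/3 + (V_6 - V_2)/110 = 0
Collecting terms (coefficients in siemens):
  0.05672·V_1 - 0.05·V_2 - 0.006667·V_5 = 0.001333
  0.3369·V_2 - 0.05·V_1 - 0.2778·V_3 - 0.009091·V_6 = 0
  0.2861·V_3 - 0.2778·V_2 = 0
  1.006·V_4 - 0.005556·V_5 = 24
  0.01226·V_5 - 0.006667·V_1 - 0.005556·V_4 - 0.00003704·V_6 = 0
  0.3425·V_6 - 0.009091·V_2 - 0.00003704·V_5 = 0
Solving these 6 simultaneous equations (Gaussian elimination) gives:
  V_1 = 4.678 V, V_2 = 3.494 V, V_3 = 3.392 V, V_4 = 23.94 V
  V_5 = 13.39 V, V_6 = 0.0942 V
The requested potential is V_4 = 23.94 V.

Final answer: V_4 = 23.94 V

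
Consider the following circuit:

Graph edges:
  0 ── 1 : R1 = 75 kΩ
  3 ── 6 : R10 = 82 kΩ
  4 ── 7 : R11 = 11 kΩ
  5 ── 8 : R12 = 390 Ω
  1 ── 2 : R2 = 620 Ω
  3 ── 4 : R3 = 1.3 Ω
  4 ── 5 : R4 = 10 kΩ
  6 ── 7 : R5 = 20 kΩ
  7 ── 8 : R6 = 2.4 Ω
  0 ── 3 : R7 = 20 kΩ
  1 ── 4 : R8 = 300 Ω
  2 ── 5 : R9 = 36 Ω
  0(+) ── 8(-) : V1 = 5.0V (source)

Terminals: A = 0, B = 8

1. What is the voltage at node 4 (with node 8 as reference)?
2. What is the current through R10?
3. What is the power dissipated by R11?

Nodal analysis, taking node 8 as the 0 V reference.
Source V1 fixes V_0 = 5 V.
KCL at each unknown node (sum of currents leaving = 0; resistances in Ω):
  Node 1: (V_1 - 5)/75000 + (V_1 - V_2)/620 + (V_1 - V_4)/300 = 0
  Node 2: (V_2 - V_1)/620 + (V_2 - V_5)/36 = 0
  Node 3: (V_3 - V_4)/1.3 + (V_3 - 5)/20000 + (V_3 - V_6)/82000 = 0
  Node 4: (V_4 - V_3)/1.3 + (V_4 - V_5)/10000 + (V_4 - V_1)/300 + (V_4 - V_7)/11000 = 0
  Node 5: (V_5 - V_4)/10000 + (V_5 - V_2)/36 + (V_5 - 0)/390 = 0
  Node 6: (V_6 - V_7)/20000 + (V_6 - V_3)/82000 = 0
  Node 7: (V_7 - V_6)/20000 + (V_7 - 0)/2.4 + (V_7 - V_4)/11000 = 0
Collecting terms (coefficients in siemens):
  0.00496·V_1 - 0.001613·V_2 - 0.003333·V_4 = 0.00006667
  0.02939·V_2 - 0.001613·V_1 - 0.02778·V_5 = 0
  0.7693·V_3 - 0.7692·V_4 - 0.0000122·V_6 = 0.00025
  0.7728·V_4 - 0.003333·V_1 - 0.7692·V_3 - 0.0001·V_5 - 0.00009091·V_7 = 0
  0.03044·V_5 - 0.02778·V_2 - 0.0001·V_4 = 0
  0.0000622·V_6 - 0.0000122·V_3 - 0.00005·V_7 = 0
  0.4168·V_7 - 0.00009091·V_4 - 0.00005·V_6 = 0
Solving these 7 simultaneous equations (Gaussian elimination) gives:
  V_1 = 0.2634 V, V_2 = 0.1122 V, V_3 = 0.3179 V, V_4 = 0.3176 V
  V_5 = 0.1035 V, V_6 = 0.0624 V, V_7 = 0.00007676 V
Part 1:
  Read off the nodal solution: V_4 = 0.3176 V
Part 2:
  I_R10 = (V_3 - V_6)/R10 = (0.3179 - 0.0624)/82000 = 0.000003116 A
  Magnitude: I_R10 = 0.000003116 A
Part 3:
  I_R11 = (V_4 - V_7)/R11 = (0.3176 - 0.00007676)/11000 = 0.00002887 A
  P_R11 = I_R11² × R11 = (0.00002887)² × 11000 = 0.000009168 W

Final answers:
1. V_4 = 0.3176 V
2. I_R10 = 3.116e-06 A
3. P_R11 = 9.168e-06 W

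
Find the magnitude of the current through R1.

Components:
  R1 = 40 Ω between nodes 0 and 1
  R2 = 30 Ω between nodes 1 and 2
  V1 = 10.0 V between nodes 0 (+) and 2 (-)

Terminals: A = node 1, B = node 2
Nodal analysis, taking node 2 as the 0 V reference.
Source V1 fixes V_0 = 10 V.
KCL at each unknown node (sum of currents leaving = 0; resistances in Ω):
  Node 1: (V_1 - 10)/40 + (V_1 - 0)/30 = 0
Collecting terms: 0.05833 × V_1 = 0.25  =>  V_1 = 4.286 V
I_R1 = (V_0 - V_1)/R1 = (10 - 4.286)/40 = 0.1429 A
|I_R1| = 0.1429 A

Final answer: |I_R1| = 0.1429 A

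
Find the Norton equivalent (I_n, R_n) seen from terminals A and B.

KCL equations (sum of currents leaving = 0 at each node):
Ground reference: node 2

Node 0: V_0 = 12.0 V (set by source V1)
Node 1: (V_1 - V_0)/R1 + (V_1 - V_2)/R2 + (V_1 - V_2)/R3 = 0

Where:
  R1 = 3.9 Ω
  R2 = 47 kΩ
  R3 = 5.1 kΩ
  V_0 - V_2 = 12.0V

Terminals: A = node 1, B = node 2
Find the Thévenin equivalent first; then I_n = V_th/R_th and R_n = R_th.
Step 1 — V_th is the open-circuit voltage V_A - V_B (nothing connected across the terminals).
Nodal analysis, taking node 2 as the 0 V reference.
Source V1 fixes V_0 = 12 V.
KCL at each unknown node (sum of currents leaving = 0; resistances in Ω):
  Node 1: (V_1 - 12)/3.9 + (V_1 - 0)/47000 + (V_1 - 0)/5100 = 0
Collecting terms: 0.2566 × V_1 = 3.077  =>  V_1 = 11.99 V
V_th = V_1 - V_2 = 11.99 - 0 = 11.99 V
Step 2 — R_th: zero the source — replace V1 by a short circuit (node 2 merges into node 0) — and find the resistance seen between A (node 1) and B (node 0).
Reduce the network between node 1 (A) and node 0 (B) by series/parallel combination:
  Rp1 = R1 ‖ R2 ‖ R3 (parallel, all between nodes 0 and 1) = 1/(1/3.9 + 1/47000 + 1/5100) = 3.897 Ω
R_th = 3.897 Ω
I_n = V_th/R_th = 11.99/3.897 = 3.077 A, and R_n = R_th = 3.897 Ω

Final answer: I_n = 3.077 A, R_n = 3.897 Ω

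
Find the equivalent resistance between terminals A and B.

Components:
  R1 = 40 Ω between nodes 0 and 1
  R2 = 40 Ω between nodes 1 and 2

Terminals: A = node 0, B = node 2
Reduce the network between node 0 (A) and node 2 (B) by series/parallel combination:
  Rs1 = R1 + R2 (series, joined only at node 1) = 40 + 40 = 80 Ω
R_eq = 80 Ω

Final answer: 80 Ω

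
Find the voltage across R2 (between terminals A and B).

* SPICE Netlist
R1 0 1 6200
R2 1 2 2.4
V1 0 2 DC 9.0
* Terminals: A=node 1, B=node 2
R1 and R2 are in series across V1 (node 0 → node 1 → node 2), and the output A–B is taken across R2, so this is a voltage divider.
Series current: I = V1/(R1 + R2) = 9/(6200 + 2.4) = 9/6202 = 0.001451 A
V_R2 = I × R2 = V1 × R2/(R1 + R2) = 9 × 2.4/6202 = 0.003483 V

Final answer: 0.003483 V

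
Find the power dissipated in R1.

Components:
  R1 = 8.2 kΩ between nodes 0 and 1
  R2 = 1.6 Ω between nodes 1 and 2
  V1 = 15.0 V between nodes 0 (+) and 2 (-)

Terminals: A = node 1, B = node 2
Nodal analysis, taking node 2 as the 0 V reference.
Source V1 fixes V_0 = 15 V.
KCL at each unknown node (sum of currents leaving = 0; resistances in Ω):
  Node 1: (V_1 - 15)/8200 + (V_1 - 0)/1.6 = 0
Collecting terms: 0.6251 × V_1 = 0.001829  =>  V_1 = 0.002926 V
I_R1 = (V_0 - V_1)/R1 = (15 - 0.002926)/8200 = 0.001829 A
P_R1 = I_R1² × R1 = (0.001829)² × 8200 = 0.02743 W

Final answer: 0.02743 W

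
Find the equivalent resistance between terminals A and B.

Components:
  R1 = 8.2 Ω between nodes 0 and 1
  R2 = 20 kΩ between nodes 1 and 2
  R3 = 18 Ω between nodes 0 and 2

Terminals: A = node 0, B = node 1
Reduce the network between node 0 (A) and node 1 (B) by series/parallel combination:
  Rs1 = R3 + R2 (series, joined only at node 2) = 18 + 20000 = 20020 Ω
  Rp1 = R1 ‖ Rs1 (parallel, both between nodes 0 and 1) = 1/(1/8.2 + 1/20020) = 8.197 Ω
R_eq = 8.197 Ω

Final answer: 8.197 Ω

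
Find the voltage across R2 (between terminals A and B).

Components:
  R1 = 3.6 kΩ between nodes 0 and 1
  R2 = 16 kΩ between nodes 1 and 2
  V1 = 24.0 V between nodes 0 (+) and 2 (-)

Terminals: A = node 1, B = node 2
R1 and R2 are in series across V1 (node 0 → node 1 → node 2), and the output A–B is taken across R2, so this is a voltage divider.
Series current: I = V1/(R1 + R2) = 24/(3600 + 16000) = 24/19600 = 0.001224 A
V_R2 = I × R2 = V1 × R2/(R1 + R2) = 24 × 16000/19600 = 19.59 V

Final answer: 19.59 V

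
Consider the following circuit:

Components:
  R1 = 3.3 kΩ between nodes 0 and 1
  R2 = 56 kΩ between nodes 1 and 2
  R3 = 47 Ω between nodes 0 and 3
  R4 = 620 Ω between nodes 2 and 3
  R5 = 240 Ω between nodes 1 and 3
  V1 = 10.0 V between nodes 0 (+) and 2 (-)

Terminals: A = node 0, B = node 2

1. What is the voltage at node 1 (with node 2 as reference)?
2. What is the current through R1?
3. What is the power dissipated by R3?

Nodal analysis, taking node 2 as the 0 V reference.
Source V1 fixes V_0 = 10 V.
KCL at each unknown node (sum of currents leaving = 0; resistances in Ω):
  Node 1: (V_1 - 10)/3300 + (V_1 - 0)/56000 + (V_1 - V_3)/240 = 0
  Node 3: (V_3 - 10)/47 + (V_3 - 0)/620 + (V_3 - V_1)/240 = 0
Collecting terms (coefficients in siemens):
  0.004488·V_1 - 0.004167·V_3 = 0.00303
  0.02706·V_3 - 0.004167·V_1 = 0.2128
Determinant D = (0.004488)(0.02706) - (-0.004167)(-0.004167) = 0.0001041
V_1 = [(0.00303)(0.02706) - (-0.004167)(0.2128)]/D = 9.308 V
V_3 = [(0.004488)(0.2128) - (0.00303)(-0.004167)]/D = 9.297 V
Part 1:
  Read off the nodal solution: V_1 = 9.308 V
Part 2:
  I_R1 = (V_0 - V_1)/R1 = (10 - 9.308)/3300 = 0.0002098 A
  Magnitude: I_R1 = 0.0002098 A
Part 3:
  I_R3 = (V_0 - V_3)/R3 = (10 - 9.297)/47 = 0.01495 A
  P_R3 = I_R3² × R3 = (0.01495)² × 47 = 0.01051 W

Final answers:
1. V_1 = 9.308 V
2. I_R1 = 0.0002098 A
3. P_R3 = 0.01051 W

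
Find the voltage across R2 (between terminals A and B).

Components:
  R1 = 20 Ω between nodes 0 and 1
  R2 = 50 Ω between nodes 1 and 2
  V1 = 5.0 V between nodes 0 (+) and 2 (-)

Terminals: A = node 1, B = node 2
R1 and R2 are in series across V1 (node 0 → node 1 → node 2), and the output A–B is taken across R2, so this is a voltage divider.
Series current: I = V1/(R1 + R2) = 5/(20 + 50) = 5/70 = 0.07143 A
V_R2 = I × R2 = V1 × R2/(R1 + R2) = 5 × 50/70 = 3.571 V

Final answer: 3.571 V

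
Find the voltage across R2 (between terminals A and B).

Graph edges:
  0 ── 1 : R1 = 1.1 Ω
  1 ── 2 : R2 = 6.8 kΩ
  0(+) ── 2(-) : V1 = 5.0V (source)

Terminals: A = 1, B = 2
R1 and R2 are in series across V1 (node 0 → node 1 → node 2), and the output A–B is taken across R2, so this is a voltage divider.
Series current: I = V1/(R1 + R2) = 5/(1.1 + 6800) = 5/6801 = 0.0007352 A
V_R2 = I × R2 = V1 × R2/(R1 + R2) = 5 × 6800/6801 = 4.999 V

Final answer: 4.999 V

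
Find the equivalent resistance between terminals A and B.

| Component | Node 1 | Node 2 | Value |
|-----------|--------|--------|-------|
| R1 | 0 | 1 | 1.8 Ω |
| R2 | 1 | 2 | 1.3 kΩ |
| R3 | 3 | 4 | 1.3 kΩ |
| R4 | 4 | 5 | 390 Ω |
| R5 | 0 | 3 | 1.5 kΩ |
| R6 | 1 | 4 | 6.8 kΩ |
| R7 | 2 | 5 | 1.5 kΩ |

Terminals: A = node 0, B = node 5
The network is not a plain series/parallel combination. Inject a 1 A test current into terminal A (node 0) and return it from terminal B (node 5); then R_eq = V_A / (1 A).
Nodal analysis, taking node 5 as the 0 V reference.
Current source I_test pushes 1 A into node 0 and draws it out of node 5.
KCL at each unknown node (sum of currents leaving = 0; resistances in Ω):
  Node 0: (V_0 - V_1)/1.8 + (V_0 - V_3)/1500 - 1 = 0
  Node 1: (V_1 - V_0)/1.8 + (V_1 - V_2)/1300 + (V_1 - V_4)/6800 = 0
  Node 2: (V_2 - V_1)/1300 + (V_2 - 0)/1500 = 0
  Node 3: (V_3 - V_0)/1500 + (V_3 - V_4)/1300 = 0
  Node 4: (V_4 - V_1)/6800 + (V_4 - V_3)/1300 + (V_4 - 0)/390 = 0
Collecting terms (coefficients in siemens):
  0.5562·V_0 - 0.5556·V_1 - 0.0006667·V_3 = 1
  0.5565·V_1 - 0.5556·V_0 - 0.0007692·V_2 - 0.0001471·V_4 = 0
  0.001436·V_2 - 0.0007692·V_1 = 0
  0.001436·V_3 - 0.0006667·V_0 - 0.0007692·V_4 = 0
  0.00348·V_4 - 0.0001471·V_1 - 0.0007692·V_3 = 0
Solving these 5 simultaneous equations (Gaussian elimination) gives:
  V_0 = 1285 V, V_1 = 1284 V, V_2 = 687.9 V, V_3 = 709.8 V
  V_4 = 211.1 V
R_eq = V_0 / 1 A = 1285 Ω = 1.285 kΩ

Final answer: 1.285 kΩ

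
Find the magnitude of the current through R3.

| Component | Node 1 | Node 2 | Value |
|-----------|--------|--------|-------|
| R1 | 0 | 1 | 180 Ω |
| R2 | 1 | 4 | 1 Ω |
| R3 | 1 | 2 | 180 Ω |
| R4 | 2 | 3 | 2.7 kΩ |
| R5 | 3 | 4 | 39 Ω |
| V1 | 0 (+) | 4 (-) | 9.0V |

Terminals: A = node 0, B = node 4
Nodal analysis, taking node 4 as the 0 V reference.
Source V1 fixes V_0 = 9 V.
KCL at each unknown node (sum of currents leaving = 0; resistances in Ω):
  Node 1: (V_1 - 9)/180 + (V_1 - 0)/1 + (V_1 - V_2)/180 = 0
  Node 2: (V_2 - V_1)/180 + (V_2 - V_3)/2700 = 0
  Node 3: (V_3 - V_2)/2700 + (V_3 - 0)/39 = 0
Collecting terms (coefficients in siemens):
  1.011·V_1 - 0.005556·V_2 = 0.05
  0.005926·V_2 - 0.005556·V_1 - 0.0003704·V_3 = 0
  0.02601·V_3 - 0.0003704·V_2 = 0
Solving these 3 simultaneous equations (Gaussian elimination) gives:
  V_1 = 0.04971 V, V_2 = 0.04664 V, V_3 = 0.0006641 V
I_R3 = (V_1 - V_2)/R3 = (0.04971 - 0.04664)/180 = 0.00001703 A
|I_R3| = 0.00001703 A

Final answer: |I_R3| = 1.703e-05 A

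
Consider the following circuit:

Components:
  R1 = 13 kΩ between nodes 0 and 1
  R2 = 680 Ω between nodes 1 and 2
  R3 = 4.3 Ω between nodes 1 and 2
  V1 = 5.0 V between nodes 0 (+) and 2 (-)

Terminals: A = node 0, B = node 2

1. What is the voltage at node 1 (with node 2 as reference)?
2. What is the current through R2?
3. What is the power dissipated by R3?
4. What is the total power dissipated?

Nodal analysis, taking node 2 as the 0 V reference.
Source V1 fixes V_0 = 5 V.
KCL at each unknown node (sum of currents leaving = 0; resistances in Ω):
  Node 1: (V_1 - 5)/13000 + (V_1 - 0)/680 + (V_1 - 0)/4.3 = 0
Collecting terms: 0.2341 × V_1 = 0.0003846  =>  V_1 = 0.001643 V
Part 1:
  Read off the nodal solution: V_1 = 0.001643 V
Part 2:
  I_R2 = (V_1 - V_2)/R2 = (0.001643 - 0)/680 = 0.000002416 A
  Magnitude: I_R2 = 0.000002416 A
Part 3:
  I_R3 = (V_1 - V_2)/R3 = (0.001643 - 0)/4.3 = 0.0003821 A
  P_R3 = I_R3² × R3 = (0.0003821)² × 4.3 = 0.0000006277 W
Part 4:
  Power in each resistor, P = (ΔV)²/R:
    P_R1 = (5 - 0.001643)²/13000 = 0.001922 W
    P_R2 = (0.001643 - 0)²/680 = 0.000000003969 W
    P_R3 = (0.001643 - 0)²/4.3 = 0.0000006277 W
  P_total = P_R1 + P_R2 + P_R3 = 0.001922 W

Final answers:
1. V_1 = 0.001643 V
2. I_R2 = 2.416e-06 A
3. P_R3 = 6.277e-07 W
4. P_total = 0.001922 W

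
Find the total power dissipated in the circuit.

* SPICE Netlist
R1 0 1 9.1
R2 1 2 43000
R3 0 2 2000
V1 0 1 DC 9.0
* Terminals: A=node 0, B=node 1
Nodal analysis, taking node 1 as the 0 V reference.
Source V1 fixes V_0 = 9 V.
KCL at each unknown node (sum of currents leaving = 0; resistances in Ω):
  Node 2: (V_2 - 0)/43000 + (V_2 - 9)/2000 = 0
Collecting terms: 0.0005233 × V_2 = 0.0045  =>  V_2 = 8.6 V
Power in each resistor, P = (ΔV)²/R:
  P_R1 = (9 - 0)²/9.1 = 8.901 W
  P_R2 = (0 - 8.6)²/43000 = 0.00172 W
  P_R3 = (9 - 8.6)²/2000 = 0.00008 W
P_total = P_R1 + P_R2 + P_R3 = 8.903 W

Final answer: 8.903 W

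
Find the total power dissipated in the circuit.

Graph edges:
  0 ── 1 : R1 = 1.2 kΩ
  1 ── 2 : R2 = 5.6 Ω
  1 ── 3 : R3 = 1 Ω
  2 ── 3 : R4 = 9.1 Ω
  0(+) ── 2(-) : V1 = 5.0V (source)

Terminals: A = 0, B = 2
Nodal analysis, taking node 2 as the 0 V reference.
Source V1 fixes V_0 = 5 V.
KCL at each unknown node (sum of currents leaving = 0; resistances in Ω):
  Node 1: (V_1 - 5)/1200 + (V_1 - 0)/5.6 + (V_1 - V_3)/1 = 0
  Node 3: (V_3 - V_1)/1 + (V_3 - 0)/9.1 = 0
Collecting terms (coefficients in siemens):
  1.179·V_1 - 1·V_3 = 0.004167
  1.11·V_3 - 1·V_1 = 0
Determinant D = (1.179)(1.11) - (-1)(-1) = 0.309
V_1 = [(0.004167)(1.11) - (-1)(0)]/D = 0.01497 V
V_3 = [(1.179)(0) - (0.004167)(-1)]/D = 0.01348 V
Power in each resistor, P = (ΔV)²/R:
  P_R1 = (5 - 0.01497)²/1200 = 0.02071 W
  P_R2 = (0.01497 - 0)²/5.6 = 0.00003999 W
  P_R3 = (0.01497 - 0.01348)²/1 = 0.000002196 W
  P_R4 = (0 - 0.01348)²/9.1 = 0.00001998 W
P_total = P_R1 + P_R2 + P_R3 + P_R4 = 0.02077 W

Final answer: 0.02077 W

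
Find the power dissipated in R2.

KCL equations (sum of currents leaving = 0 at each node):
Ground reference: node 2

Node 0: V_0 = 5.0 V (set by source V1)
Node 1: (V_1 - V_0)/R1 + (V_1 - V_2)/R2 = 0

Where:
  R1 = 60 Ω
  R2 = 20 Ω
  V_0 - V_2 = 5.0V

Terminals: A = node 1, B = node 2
Nodal analysis, taking node 2 as the 0 V reference.
Source V1 fixes V_0 = 5 V.
KCL at each unknown node (sum of currents leaving = 0; resistances in Ω):
  Node 1: (V_1 - 5)/60 + (V_1 - 0)/20 = 0
Collecting terms: 0.06667 × V_1 = 0.08333  =>  V_1 = 1.25 V
I_R2 = (V_1 - V_2)/R2 = (1.25 - 0)/20 = 0.0625 A
P_R2 = I_R2² × R2 = (0.0625)² × 20 = 0.07812 W

Final answer: 0.07812 W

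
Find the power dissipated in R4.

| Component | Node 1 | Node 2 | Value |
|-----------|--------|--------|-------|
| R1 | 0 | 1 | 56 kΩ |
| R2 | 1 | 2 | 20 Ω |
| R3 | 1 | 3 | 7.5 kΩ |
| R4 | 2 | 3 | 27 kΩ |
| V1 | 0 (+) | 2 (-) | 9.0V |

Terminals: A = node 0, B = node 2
Nodal analysis, taking node 2 as the 0 V reference.
Source V1 fixes V_0 = 9 V.
KCL at each unknown node (sum of currents leaving = 0; resistances in Ω):
  Node 1: (V_1 - 9)/56000 + (V_1 - 0)/20 + (V_1 - V_3)/7500 = 0
  Node 3: (V_3 - V_1)/7500 + (V_3 - 0)/27000 = 0
Collecting terms (coefficients in siemens):
  0.05015·V_1 - 0.0001333·V_3 = 0.0001607
  0.0001704·V_3 - 0.0001333·V_1 = 0
Determinant D = (0.05015)(0.0001704) - (-0.0001333)(-0.0001333) = 0.000008526
V_1 = [(0.0001607)(0.0001704) - (-0.0001333)(0)]/D = 0.003211 V
V_3 = [(0.05015)(0) - (0.0001607)(-0.0001333)]/D = 0.002513 V
I_R4 = (V_2 - V_3)/R4 = (0 - 0.002513)/27000 = -0.00000009308 A
P_R4 = I_R4² × R4 = (-0.00000009308)² × 27000 = 0.0000000002339 W

Final answer: 2.339e-10 W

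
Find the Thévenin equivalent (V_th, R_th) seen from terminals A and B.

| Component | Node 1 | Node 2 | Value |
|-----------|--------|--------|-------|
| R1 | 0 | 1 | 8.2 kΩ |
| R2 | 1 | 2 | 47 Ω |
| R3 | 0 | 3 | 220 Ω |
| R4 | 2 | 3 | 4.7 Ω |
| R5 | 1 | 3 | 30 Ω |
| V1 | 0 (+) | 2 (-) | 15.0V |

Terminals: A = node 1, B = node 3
Step 1 — V_th is the open-circuit voltage V_A - V_B (nothing connected across the terminals).
Nodal analysis, taking node 2 as the 0 V reference.
Source V1 fixes V_0 = 15 V.
KCL at each unknown node (sum of currents leaving = 0; resistances in Ω):
  Node 1: (V_1 - 15)/8200 + (V_1 - 0)/47 + (V_1 - V_3)/30 = 0
  Node 3: (V_3 - 15)/220 + (V_3 - 0)/4.7 + (V_3 - V_1)/30 = 0
Collecting terms (coefficients in siemens):
  0.05473·V_1 - 0.03333·V_3 = 0.001829
  0.2506·V_3 - 0.03333·V_1 = 0.06818
Determinant D = (0.05473)(0.2506) - (-0.03333)(-0.03333) = 0.01261
V_1 = [(0.001829)(0.2506) - (-0.03333)(0.06818)]/D = 0.2166 V
V_3 = [(0.05473)(0.06818) - (0.001829)(-0.03333)]/D = 0.3008 V
V_th = V_1 - V_3 = 0.2166 - 0.3008 = -0.0842 V
Step 2 — R_th: zero the source — replace V1 by a short circuit (node 2 merges into node 0) — and find the resistance seen between A (node 1) and B (node 3).
Reduce the network between node 1 (A) and node 3 (B) by series/parallel combination:
  Rp1 = R1 ‖ R2 (parallel, both between nodes 0 and 1) = 1/(1/8200 + 1/47) = 46.73 Ω
  Rp2 = R3 ‖ R4 (parallel, both between nodes 0 and 3) = 1/(1/220 + 1/4.7) = 4.602 Ω
  Rs1 = Rp1 + Rp2 (series, joined only at node 0) = 46.73 + 4.602 = 51.33 Ω
  Rp3 = R5 ‖ Rs1 (parallel, both between nodes 1 and 3) = 1/(1/30 + 1/51.33) = 18.93 Ω
R_th = 18.93 Ω

Final answer: V_th = -0.0842 V, R_th = 18.93 Ω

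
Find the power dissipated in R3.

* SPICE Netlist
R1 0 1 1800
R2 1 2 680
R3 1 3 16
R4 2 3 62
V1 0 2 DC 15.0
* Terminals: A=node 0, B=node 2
Nodal analysis, taking node 2 as the 0 V reference.
Source V1 fixes V_0 = 15 V.
KCL at each unknown node (sum of currents leaving = 0; resistances in Ω):
  Node 1: (V_1 - 15)/1800 + (V_1 - 0)/680 + (V_1 - V_3)/16 = 0
  Node 3: (V_3 - V_1)/16 + (V_3 - 0)/62 = 0
Collecting terms (coefficients in siemens):
  0.06453·V_1 - 0.0625·V_3 = 0.008333
  0.07863·V_3 - 0.0625·V_1 = 0
Determinant D = (0.06453)(0.07863) - (-0.0625)(-0.0625) = 0.001167
V_1 = [(0.008333)(0.07863) - (-0.0625)(0)]/D = 0.5613 V
V_3 = [(0.06453)(0) - (0.008333)(-0.0625)]/D = 0.4462 V
I_R3 = (V_1 - V_3)/R3 = (0.5613 - 0.4462)/16 = 0.007196 A
P_R3 = I_R3² × R3 = (0.007196)² × 16 = 0.0008285 W

Final answer: 0.0008285 W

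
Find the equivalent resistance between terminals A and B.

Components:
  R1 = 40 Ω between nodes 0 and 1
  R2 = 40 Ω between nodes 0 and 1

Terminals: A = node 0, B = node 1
Reduce the network between node 0 (A) and node 1 (B) by series/parallel combination:
  Rp1 = R1 ‖ R2 (parallel, both between nodes 0 and 1) = 1/(1/40 + 1/40) = 20 Ω
R_eq = 20 Ω

Final answer: 20 Ω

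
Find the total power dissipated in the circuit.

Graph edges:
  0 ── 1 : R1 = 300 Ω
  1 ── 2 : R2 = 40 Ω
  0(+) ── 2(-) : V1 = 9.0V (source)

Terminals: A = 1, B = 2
Nodal analysis, taking node 2 as the 0 V reference.
Source V1 fixes V_0 = 9 V.
KCL at each unknown node (sum of currents leaving = 0; resistances in Ω):
  Node 1: (V_1 - 9)/300 + (V_1 - 0)/40 = 0
Collecting terms: 0.02833 × V_1 = 0.03  =>  V_1 = 1.059 V
Power in each resistor, P = (ΔV)²/R:
  P_R1 = (9 - 1.059)²/300 = 0.2102 W
  P_R2 = (1.059 - 0)²/40 = 0.02803 W
P_total = P_R1 + P_R2 = 0.2382 W

Final answer: 0.2382 W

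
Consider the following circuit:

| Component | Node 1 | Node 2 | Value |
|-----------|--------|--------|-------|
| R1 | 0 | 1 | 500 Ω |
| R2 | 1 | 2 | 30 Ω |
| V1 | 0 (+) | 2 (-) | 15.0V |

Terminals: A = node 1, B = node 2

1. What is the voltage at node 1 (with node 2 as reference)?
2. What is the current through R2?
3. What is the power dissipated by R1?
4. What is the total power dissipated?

Nodal analysis, taking node 2 as the 0 V reference.
Source V1 fixes V_0 = 15 V.
KCL at each unknown node (sum of currents leaving = 0; resistances in Ω):
  Node 1: (V_1 - 15)/500 + (V_1 - 0)/30 = 0
Collecting terms: 0.03533 × V_1 = 0.03  =>  V_1 = 0.8491 V
Part 1:
  Read off the nodal solution: V_1 = 0.8491 V
Part 2:
  I_R2 = (V_1 - V_2)/R2 = (0.8491 - 0)/30 = 0.0283 A
  Magnitude: I_R2 = 0.0283 A
Part 3:
  I_R1 = (V_0 - V_1)/R1 = (15 - 0.8491)/500 = 0.0283 A
  P_R1 = I_R1² × R1 = (0.0283)² × 500 = 0.4005 W
Part 4:
  Power in each resistor, P = (ΔV)²/R:
    P_R1 = (15 - 0.8491)²/500 = 0.4005 W
    P_R2 = (0.8491 - 0)²/30 = 0.02403 W
  P_total = P_R1 + P_R2 = 0.4245 W

Final answers:
1. V_1 = 0.8491 V
2. I_R2 = 0.0283 A
3. P_R1 = 0.4005 W
4. P_total = 0.4245 W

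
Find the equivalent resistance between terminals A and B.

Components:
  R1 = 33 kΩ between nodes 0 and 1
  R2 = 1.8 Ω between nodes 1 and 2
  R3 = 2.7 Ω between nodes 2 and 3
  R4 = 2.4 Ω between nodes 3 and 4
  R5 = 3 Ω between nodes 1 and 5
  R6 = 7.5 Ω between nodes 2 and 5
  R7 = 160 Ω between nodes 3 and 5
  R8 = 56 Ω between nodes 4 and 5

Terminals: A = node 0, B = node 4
The network is not a plain series/parallel combination. Inject a 1 A test current into terminal A (node 0) and return it from terminal B (node 4); then R_eq = V_A / (1 A).
Nodal analysis, taking node 4 as the 0 V reference.
Current source I_test pushes 1 A into node 0 and draws it out of node 4.
KCL at each unknown node (sum of currents leaving = 0; resistances in Ω):
  Node 0: (V_0 - V_1)/33000 - 1 = 0
  Node 1: (V_1 - V_0)/33000 + (V_1 - V_2)/1.8 + (V_1 - V_5)/3 = 0
  Node 2: (V_2 - V_1)/1.8 + (V_2 - V_3)/2.7 + (V_2 - V_5)/7.5 = 0
  Node 3: (V_3 - V_2)/2.7 + (V_3 - 0)/2.4 + (V_3 - V_5)/160 = 0
  Node 5: (V_5 - V_1)/3 + (V_5 - V_2)/7.5 + (V_5 - V_3)/160 + (V_5 - 0)/56 = 0
Collecting terms (coefficients in siemens):
  0.0000303·V_0 - 0.0000303·V_1 = 1
  0.8889·V_1 - 0.0000303·V_0 - 0.5556·V_2 - 0.3333·V_5 = 0
  1.059·V_2 - 0.5556·V_1 - 0.3704·V_3 - 0.1333·V_5 = 0
  0.7933·V_3 - 0.3704·V_2 - 0.00625·V_5 = 0
  0.4908·V_5 - 0.3333·V_1 - 0.1333·V_2 - 0.00625·V_3 = 0
Solving these 5 simultaneous equations (Gaussian elimination) gives:
  V_0 = 33010 V, V_1 = 5.973 V, V_2 = 4.562 V, V_3 = 2.172 V
  V_5 = 5.324 V
R_eq = V_0 / 1 A = 33010 Ω = 33.01 kΩ

Final answer: 33.01 kΩ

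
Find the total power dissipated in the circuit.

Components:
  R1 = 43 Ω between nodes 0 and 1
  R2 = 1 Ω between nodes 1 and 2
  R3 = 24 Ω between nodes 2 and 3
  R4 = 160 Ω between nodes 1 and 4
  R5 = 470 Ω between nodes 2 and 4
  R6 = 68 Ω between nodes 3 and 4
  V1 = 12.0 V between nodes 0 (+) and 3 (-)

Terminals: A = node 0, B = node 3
Nodal analysis, taking node 3 as the 0 V reference.
Source V1 fixes V_0 = 12 V.
KCL at each unknown node (sum of currents leaving = 0; resistances in Ω):
  Node 1: (V_1 - 12)/43 + (V_1 - V_2)/1 + (V_1 - V_4)/160 = 0
  Node 2: (V_2 - V_1)/1 + (V_2 - 0)/24 + (V_2 - V_4)/470 = 0
  Node 4: (V_4 - V_1)/160 + (V_4 - V_2)/470 + (V_4 - 0)/68 = 0
Collecting terms (coefficients in siemens):
  1.03·V_1 - 1·V_2 - 0.00625·V_4 = 0.2791
  1.044·V_2 - 1·V_1 - 0.002128·V_4 = 0
  0.02308·V_4 - 0.00625·V_1 - 0.002128·V_2 = 0
Solving these 3 simultaneous equations (Gaussian elimination) gives:
  V_1 = 4.075 V, V_2 = 3.907 V, V_4 = 1.463 V
Power in each resistor, P = (ΔV)²/R:
  P_R1 = (12 - 4.075)²/43 = 1.461 W
  P_R2 = (4.075 - 3.907)²/1 = 0.02822 W
  P_R3 = (3.907 - 0)²/24 = 0.636 W
  P_R4 = (4.075 - 1.463)²/160 = 0.04262 W
  P_R5 = (3.907 - 1.463)²/470 = 0.0127 W
  P_R6 = (0 - 1.463)²/68 = 0.03149 W
P_total = P_R1 + P_R2 + P_R3 + P_R4 + P_R5 + P_R6 = 2.212 W

Final answer: 2.212 W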